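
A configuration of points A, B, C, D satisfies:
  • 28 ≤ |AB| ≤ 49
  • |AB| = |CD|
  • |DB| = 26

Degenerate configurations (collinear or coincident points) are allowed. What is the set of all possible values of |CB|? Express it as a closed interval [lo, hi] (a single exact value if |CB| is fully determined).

|AB| ∈ [28, 49]
|BD| ∈ {26}
|CD| ∈ [28, 49]
|AD| ∈ [2, 75]
|BC| ∈ [2, 75]
|AC| ∈ [0, 124]

|CB| ∈ [2, 75]  (≈ [2.0000, 75.0000])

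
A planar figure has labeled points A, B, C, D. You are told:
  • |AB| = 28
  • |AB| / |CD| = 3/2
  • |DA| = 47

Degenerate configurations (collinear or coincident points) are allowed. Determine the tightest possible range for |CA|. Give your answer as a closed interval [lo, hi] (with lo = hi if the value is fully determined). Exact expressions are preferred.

|AB| ∈ {28}
|AD| ∈ {47}
|CD| ∈ {56/3}
|BD| ∈ [19, 75]
|AC| ∈ [85/3, 197/3]
|BC| ∈ [1/3, 281/3]

|CA| ∈ [85/3, 197/3]  (≈ [28.3333, 65.6667])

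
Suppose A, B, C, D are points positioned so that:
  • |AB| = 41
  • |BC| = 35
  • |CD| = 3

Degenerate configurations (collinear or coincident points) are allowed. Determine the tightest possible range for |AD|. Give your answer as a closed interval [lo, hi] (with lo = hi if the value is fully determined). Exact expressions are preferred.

|AB| ∈ {41}
|BC| ∈ {35}
|CD| ∈ {3}
|AC| ∈ [6, 76]
|BD| ∈ [32, 38]
|AD| ∈ [3, 79]

|AD| ∈ [3, 79]  (≈ [3.0000, 79.0000])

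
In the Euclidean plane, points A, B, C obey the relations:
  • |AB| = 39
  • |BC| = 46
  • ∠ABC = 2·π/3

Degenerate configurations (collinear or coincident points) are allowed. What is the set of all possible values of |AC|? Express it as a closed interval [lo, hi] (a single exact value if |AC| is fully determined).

|AB| ∈ {39}
|BC| ∈ {46}
|AC| ∈ {√(5431)}

|AC| = √(5431)  (≈ 73.6953)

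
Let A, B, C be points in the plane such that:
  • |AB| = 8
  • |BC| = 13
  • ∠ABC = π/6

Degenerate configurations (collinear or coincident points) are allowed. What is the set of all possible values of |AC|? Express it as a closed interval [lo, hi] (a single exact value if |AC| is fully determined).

|AB| ∈ {8}
|BC| ∈ {13}
|AC| ∈ {√(233 - 104·√(3))}

|AC| = √(233 - 104·√(3))  (≈ 7.2710)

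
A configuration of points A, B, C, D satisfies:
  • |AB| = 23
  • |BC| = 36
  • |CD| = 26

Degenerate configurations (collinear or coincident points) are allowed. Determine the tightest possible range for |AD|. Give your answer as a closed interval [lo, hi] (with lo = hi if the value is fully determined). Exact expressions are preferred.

|AB| ∈ {23}
|BC| ∈ {36}
|CD| ∈ {26}
|AC| ∈ [13, 59]
|BD| ∈ [10, 62]
|AD| ∈ [0, 85]

|AD| ∈ [0, 85]  (≈ [0.0000, 85.0000])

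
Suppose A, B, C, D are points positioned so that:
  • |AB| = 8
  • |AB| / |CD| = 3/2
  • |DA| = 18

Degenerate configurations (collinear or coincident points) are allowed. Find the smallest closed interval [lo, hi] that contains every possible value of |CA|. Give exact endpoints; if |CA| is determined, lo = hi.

|AB| ∈ {8}
|AD| ∈ {18}
|CD| ∈ {16/3}
|BD| ∈ [10, 26]
|AC| ∈ [38/3, 70/3]
|BC| ∈ [14/3, 94/3]

|CA| ∈ [38/3, 70/3]  (≈ [12.6667, 23.3333])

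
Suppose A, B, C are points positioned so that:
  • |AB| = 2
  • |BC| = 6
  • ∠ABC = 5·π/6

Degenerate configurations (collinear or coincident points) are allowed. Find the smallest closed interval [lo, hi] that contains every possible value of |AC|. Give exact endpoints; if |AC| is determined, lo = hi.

|AC| = 2·√(3·√(3) + 10)  (≈ 7.7964)

|AB| ∈ {2}
|BC| ∈ {6}
|AC| ∈ {2·√(3·√(3) + 10)}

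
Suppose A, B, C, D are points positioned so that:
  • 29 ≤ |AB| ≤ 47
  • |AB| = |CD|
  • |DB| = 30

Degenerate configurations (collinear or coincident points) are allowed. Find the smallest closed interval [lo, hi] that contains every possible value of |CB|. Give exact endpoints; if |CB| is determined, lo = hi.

|CB| ∈ [0, 77]  (≈ [0.0000, 77.0000])

|AB| ∈ [29, 47]
|BD| ∈ {30}
|CD| ∈ [29, 47]
|AD| ∈ [0, 77]
|BC| ∈ [0, 77]
|AC| ∈ [0, 124]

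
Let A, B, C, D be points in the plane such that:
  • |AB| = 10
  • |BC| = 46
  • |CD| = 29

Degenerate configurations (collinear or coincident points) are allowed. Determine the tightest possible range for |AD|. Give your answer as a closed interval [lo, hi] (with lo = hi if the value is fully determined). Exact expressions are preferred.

|AD| ∈ [7, 85]  (≈ [7.0000, 85.0000])

|AB| ∈ {10}
|BC| ∈ {46}
|CD| ∈ {29}
|AC| ∈ [36, 56]
|BD| ∈ [17, 75]
|AD| ∈ [7, 85]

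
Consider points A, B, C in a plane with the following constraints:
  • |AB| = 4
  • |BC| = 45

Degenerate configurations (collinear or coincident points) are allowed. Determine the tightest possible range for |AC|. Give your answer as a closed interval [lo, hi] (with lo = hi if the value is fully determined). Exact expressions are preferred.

|AB| ∈ {4}
|BC| ∈ {45}
|AC| ∈ [41, 49]

|AC| ∈ [41, 49]  (≈ [41.0000, 49.0000])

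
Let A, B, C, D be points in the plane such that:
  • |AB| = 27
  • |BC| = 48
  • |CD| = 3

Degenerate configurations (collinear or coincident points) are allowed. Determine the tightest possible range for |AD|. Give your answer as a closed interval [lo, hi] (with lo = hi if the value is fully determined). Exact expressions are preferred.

|AB| ∈ {27}
|BC| ∈ {48}
|CD| ∈ {3}
|AC| ∈ [21, 75]
|BD| ∈ [45, 51]
|AD| ∈ [18, 78]

|AD| ∈ [18, 78]  (≈ [18.0000, 78.0000])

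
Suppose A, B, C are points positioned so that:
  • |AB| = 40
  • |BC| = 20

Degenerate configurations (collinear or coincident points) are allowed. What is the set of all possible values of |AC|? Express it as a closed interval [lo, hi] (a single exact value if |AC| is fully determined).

|AC| ∈ [20, 60]  (≈ [20.0000, 60.0000])

|AB| ∈ {40}
|BC| ∈ {20}
|AC| ∈ [20, 60]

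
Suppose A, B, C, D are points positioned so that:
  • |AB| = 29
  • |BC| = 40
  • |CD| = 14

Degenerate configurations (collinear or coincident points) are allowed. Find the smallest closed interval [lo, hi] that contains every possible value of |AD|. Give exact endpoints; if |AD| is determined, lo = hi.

|AD| ∈ [0, 83]  (≈ [0.0000, 83.0000])

|AB| ∈ {29}
|BC| ∈ {40}
|CD| ∈ {14}
|AC| ∈ [11, 69]
|BD| ∈ [26, 54]
|AD| ∈ [0, 83]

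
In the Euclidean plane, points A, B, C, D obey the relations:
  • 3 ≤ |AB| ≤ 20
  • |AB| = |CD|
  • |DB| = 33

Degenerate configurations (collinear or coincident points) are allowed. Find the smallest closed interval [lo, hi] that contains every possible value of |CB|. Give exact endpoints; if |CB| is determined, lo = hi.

|AB| ∈ [3, 20]
|BD| ∈ {33}
|CD| ∈ [3, 20]
|AD| ∈ [13, 53]
|BC| ∈ [13, 53]
|AC| ∈ [0, 73]

|CB| ∈ [13, 53]  (≈ [13.0000, 53.0000])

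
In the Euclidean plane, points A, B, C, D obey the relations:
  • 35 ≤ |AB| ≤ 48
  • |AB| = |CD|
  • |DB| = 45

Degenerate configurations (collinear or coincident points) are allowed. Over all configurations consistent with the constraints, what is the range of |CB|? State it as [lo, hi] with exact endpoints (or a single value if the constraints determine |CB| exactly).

|CB| ∈ [0, 93]  (≈ [0.0000, 93.0000])

|AB| ∈ [35, 48]
|BD| ∈ {45}
|CD| ∈ [35, 48]
|AD| ∈ [0, 93]
|BC| ∈ [0, 93]
|AC| ∈ [0, 141]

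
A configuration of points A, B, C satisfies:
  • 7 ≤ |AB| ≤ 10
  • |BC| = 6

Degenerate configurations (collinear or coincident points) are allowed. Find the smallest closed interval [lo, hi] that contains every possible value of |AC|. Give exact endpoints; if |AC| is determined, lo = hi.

|AB| ∈ [7, 10]
|BC| ∈ {6}
|AC| ∈ [1, 16]

|AC| ∈ [1, 16]  (≈ [1.0000, 16.0000])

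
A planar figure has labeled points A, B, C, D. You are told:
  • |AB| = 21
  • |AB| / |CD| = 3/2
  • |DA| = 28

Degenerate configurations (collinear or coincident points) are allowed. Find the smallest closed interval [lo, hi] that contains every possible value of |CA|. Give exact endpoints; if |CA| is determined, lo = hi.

|CA| ∈ [14, 42]  (≈ [14.0000, 42.0000])

|AB| ∈ {21}
|AD| ∈ {28}
|CD| ∈ {14}
|BD| ∈ [7, 49]
|AC| ∈ [14, 42]
|BC| ∈ [0, 63]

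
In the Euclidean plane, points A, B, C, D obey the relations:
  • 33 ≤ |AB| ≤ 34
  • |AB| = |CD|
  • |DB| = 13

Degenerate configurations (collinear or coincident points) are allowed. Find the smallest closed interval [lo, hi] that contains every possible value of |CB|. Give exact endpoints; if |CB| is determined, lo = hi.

|AB| ∈ [33, 34]
|BD| ∈ {13}
|CD| ∈ [33, 34]
|AD| ∈ [20, 47]
|BC| ∈ [20, 47]
|AC| ∈ [0, 81]

|CB| ∈ [20, 47]  (≈ [20.0000, 47.0000])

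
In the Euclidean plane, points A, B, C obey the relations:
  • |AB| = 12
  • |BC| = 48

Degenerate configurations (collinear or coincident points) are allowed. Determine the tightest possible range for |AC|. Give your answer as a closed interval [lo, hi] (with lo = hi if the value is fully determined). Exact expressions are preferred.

|AC| ∈ [36, 60]  (≈ [36.0000, 60.0000])

|AB| ∈ {12}
|BC| ∈ {48}
|AC| ∈ [36, 60]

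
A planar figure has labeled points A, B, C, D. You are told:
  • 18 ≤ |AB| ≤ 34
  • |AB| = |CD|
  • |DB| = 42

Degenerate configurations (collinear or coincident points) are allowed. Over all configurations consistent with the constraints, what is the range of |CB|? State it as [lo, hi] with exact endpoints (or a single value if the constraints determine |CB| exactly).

|CB| ∈ [8, 76]  (≈ [8.0000, 76.0000])

|AB| ∈ [18, 34]
|BD| ∈ {42}
|CD| ∈ [18, 34]
|AD| ∈ [8, 76]
|BC| ∈ [8, 76]
|AC| ∈ [0, 110]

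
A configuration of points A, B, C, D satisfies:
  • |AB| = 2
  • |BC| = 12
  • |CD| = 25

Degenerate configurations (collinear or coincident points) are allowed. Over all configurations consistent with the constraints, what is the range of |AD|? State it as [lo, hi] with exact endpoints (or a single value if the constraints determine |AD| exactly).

|AB| ∈ {2}
|BC| ∈ {12}
|CD| ∈ {25}
|AC| ∈ [10, 14]
|BD| ∈ [13, 37]
|AD| ∈ [11, 39]

|AD| ∈ [11, 39]  (≈ [11.0000, 39.0000])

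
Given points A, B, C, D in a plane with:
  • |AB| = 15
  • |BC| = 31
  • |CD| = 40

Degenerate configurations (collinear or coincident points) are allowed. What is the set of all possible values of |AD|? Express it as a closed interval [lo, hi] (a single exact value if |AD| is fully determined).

|AB| ∈ {15}
|BC| ∈ {31}
|CD| ∈ {40}
|AC| ∈ [16, 46]
|BD| ∈ [9, 71]
|AD| ∈ [0, 86]

|AD| ∈ [0, 86]  (≈ [0.0000, 86.0000])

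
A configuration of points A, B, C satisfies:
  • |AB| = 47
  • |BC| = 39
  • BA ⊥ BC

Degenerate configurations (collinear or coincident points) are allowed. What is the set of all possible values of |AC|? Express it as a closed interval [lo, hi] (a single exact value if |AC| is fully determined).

|AC| = √(3730)  (≈ 61.0737)

|AB| ∈ {47}
|BC| ∈ {39}
|AC| ∈ {√(3730)}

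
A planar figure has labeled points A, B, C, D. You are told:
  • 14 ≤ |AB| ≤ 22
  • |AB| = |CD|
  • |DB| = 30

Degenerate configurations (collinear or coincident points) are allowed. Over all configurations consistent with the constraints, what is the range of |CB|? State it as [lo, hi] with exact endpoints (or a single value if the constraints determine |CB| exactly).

|CB| ∈ [8, 52]  (≈ [8.0000, 52.0000])

|AB| ∈ [14, 22]
|BD| ∈ {30}
|CD| ∈ [14, 22]
|AD| ∈ [8, 52]
|BC| ∈ [8, 52]
|AC| ∈ [0, 74]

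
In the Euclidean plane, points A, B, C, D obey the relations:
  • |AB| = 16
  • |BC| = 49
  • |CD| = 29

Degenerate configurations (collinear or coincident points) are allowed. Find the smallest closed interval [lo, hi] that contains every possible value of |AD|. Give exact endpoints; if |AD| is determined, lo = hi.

|AD| ∈ [4, 94]  (≈ [4.0000, 94.0000])

|AB| ∈ {16}
|BC| ∈ {49}
|CD| ∈ {29}
|AC| ∈ [33, 65]
|BD| ∈ [20, 78]
|AD| ∈ [4, 94]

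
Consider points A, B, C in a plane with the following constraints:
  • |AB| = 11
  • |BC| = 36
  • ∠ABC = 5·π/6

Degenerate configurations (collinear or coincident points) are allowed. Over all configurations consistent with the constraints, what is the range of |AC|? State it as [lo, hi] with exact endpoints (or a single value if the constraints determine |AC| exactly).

|AB| ∈ {11}
|BC| ∈ {36}
|AC| ∈ {√(396·√(3) + 1417)}

|AC| = √(396·√(3) + 1417)  (≈ 45.8573)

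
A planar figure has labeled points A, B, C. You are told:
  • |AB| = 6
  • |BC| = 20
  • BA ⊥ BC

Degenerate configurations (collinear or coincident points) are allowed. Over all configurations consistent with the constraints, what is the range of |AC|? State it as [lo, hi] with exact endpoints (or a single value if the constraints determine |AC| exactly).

|AC| = 2·√(109)  (≈ 20.8806)

|AB| ∈ {6}
|BC| ∈ {20}
|AC| ∈ {2·√(109)}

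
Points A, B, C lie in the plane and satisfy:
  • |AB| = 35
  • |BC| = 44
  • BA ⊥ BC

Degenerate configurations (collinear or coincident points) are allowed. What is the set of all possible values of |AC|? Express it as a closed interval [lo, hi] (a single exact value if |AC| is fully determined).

|AC| = √(3161)  (≈ 56.2228)

|AB| ∈ {35}
|BC| ∈ {44}
|AC| ∈ {√(3161)}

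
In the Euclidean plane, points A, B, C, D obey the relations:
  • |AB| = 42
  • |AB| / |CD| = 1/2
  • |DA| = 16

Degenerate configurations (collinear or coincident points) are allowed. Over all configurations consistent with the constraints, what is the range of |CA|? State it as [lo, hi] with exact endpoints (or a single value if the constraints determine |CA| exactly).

|CA| ∈ [68, 100]  (≈ [68.0000, 100.0000])

|AB| ∈ {42}
|AD| ∈ {16}
|CD| ∈ {84}
|BD| ∈ [26, 58]
|AC| ∈ [68, 100]
|BC| ∈ [26, 142]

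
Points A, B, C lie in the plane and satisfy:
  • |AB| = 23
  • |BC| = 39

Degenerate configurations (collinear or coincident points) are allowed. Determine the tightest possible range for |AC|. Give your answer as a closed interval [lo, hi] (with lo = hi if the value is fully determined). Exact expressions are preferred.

|AB| ∈ {23}
|BC| ∈ {39}
|AC| ∈ [16, 62]

|AC| ∈ [16, 62]  (≈ [16.0000, 62.0000])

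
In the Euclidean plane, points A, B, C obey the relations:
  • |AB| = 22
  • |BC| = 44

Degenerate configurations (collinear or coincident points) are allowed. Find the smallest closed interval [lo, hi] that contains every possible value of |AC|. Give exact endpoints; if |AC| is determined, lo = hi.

|AC| ∈ [22, 66]  (≈ [22.0000, 66.0000])

|AB| ∈ {22}
|BC| ∈ {44}
|AC| ∈ [22, 66]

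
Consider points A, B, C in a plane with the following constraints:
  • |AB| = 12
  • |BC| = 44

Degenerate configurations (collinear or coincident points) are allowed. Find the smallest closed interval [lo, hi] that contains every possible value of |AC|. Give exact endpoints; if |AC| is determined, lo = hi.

|AC| ∈ [32, 56]  (≈ [32.0000, 56.0000])

|AB| ∈ {12}
|BC| ∈ {44}
|AC| ∈ [32, 56]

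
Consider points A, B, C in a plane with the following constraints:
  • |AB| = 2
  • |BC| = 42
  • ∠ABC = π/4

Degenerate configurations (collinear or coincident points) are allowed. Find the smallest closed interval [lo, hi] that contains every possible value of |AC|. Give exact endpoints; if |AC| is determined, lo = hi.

|AB| ∈ {2}
|BC| ∈ {42}
|AC| ∈ {2·√(442 - 21·√(2))}

|AC| = 2·√(442 - 21·√(2))  (≈ 40.6104)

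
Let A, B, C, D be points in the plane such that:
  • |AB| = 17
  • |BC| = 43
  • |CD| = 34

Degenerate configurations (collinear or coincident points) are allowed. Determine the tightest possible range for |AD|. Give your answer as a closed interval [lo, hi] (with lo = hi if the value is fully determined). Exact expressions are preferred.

|AD| ∈ [0, 94]  (≈ [0.0000, 94.0000])

|AB| ∈ {17}
|BC| ∈ {43}
|CD| ∈ {34}
|AC| ∈ [26, 60]
|BD| ∈ [9, 77]
|AD| ∈ [0, 94]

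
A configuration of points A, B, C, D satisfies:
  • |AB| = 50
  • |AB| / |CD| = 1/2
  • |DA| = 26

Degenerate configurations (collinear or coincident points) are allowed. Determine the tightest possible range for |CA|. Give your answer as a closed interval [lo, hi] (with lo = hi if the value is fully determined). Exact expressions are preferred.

|CA| ∈ [74, 126]  (≈ [74.0000, 126.0000])

|AB| ∈ {50}
|AD| ∈ {26}
|CD| ∈ {100}
|BD| ∈ [24, 76]
|AC| ∈ [74, 126]
|BC| ∈ [24, 176]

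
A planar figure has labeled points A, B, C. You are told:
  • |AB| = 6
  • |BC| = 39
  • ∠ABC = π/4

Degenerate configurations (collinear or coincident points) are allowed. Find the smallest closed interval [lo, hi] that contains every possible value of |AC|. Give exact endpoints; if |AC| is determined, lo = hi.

|AC| = 3·√(173 - 26·√(2))  (≈ 35.0153)

|AB| ∈ {6}
|BC| ∈ {39}
|AC| ∈ {3·√(173 - 26·√(2))}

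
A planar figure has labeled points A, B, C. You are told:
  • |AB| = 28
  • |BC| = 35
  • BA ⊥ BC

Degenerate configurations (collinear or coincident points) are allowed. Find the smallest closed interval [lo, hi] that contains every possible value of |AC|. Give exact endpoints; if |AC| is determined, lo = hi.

|AC| = 7·√(41)  (≈ 44.8219)

|AB| ∈ {28}
|BC| ∈ {35}
|AC| ∈ {7·√(41)}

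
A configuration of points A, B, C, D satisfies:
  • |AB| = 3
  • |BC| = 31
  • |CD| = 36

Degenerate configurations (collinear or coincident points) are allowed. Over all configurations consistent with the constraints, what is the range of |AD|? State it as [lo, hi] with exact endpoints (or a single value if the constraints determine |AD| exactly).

|AD| ∈ [2, 70]  (≈ [2.0000, 70.0000])

|AB| ∈ {3}
|BC| ∈ {31}
|CD| ∈ {36}
|AC| ∈ [28, 34]
|BD| ∈ [5, 67]
|AD| ∈ [2, 70]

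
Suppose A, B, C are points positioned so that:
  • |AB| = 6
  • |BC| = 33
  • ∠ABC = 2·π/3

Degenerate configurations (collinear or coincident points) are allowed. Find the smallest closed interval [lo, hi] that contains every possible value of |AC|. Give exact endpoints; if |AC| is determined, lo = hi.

|AB| ∈ {6}
|BC| ∈ {33}
|AC| ∈ {21·√(3)}

|AC| = 21·√(3)  (≈ 36.3731)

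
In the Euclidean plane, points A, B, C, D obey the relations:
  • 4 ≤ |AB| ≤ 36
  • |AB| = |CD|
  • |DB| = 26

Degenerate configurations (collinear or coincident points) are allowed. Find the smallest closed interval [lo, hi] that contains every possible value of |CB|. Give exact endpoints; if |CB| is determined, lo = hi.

|AB| ∈ [4, 36]
|BD| ∈ {26}
|CD| ∈ [4, 36]
|AD| ∈ [0, 62]
|BC| ∈ [0, 62]
|AC| ∈ [0, 98]

|CB| ∈ [0, 62]  (≈ [0.0000, 62.0000])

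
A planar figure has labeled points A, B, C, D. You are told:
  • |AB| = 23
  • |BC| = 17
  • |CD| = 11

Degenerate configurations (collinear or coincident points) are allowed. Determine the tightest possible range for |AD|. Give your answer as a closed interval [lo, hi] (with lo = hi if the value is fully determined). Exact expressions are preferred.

|AD| ∈ [0, 51]  (≈ [0.0000, 51.0000])

|AB| ∈ {23}
|BC| ∈ {17}
|CD| ∈ {11}
|AC| ∈ [6, 40]
|BD| ∈ [6, 28]
|AD| ∈ [0, 51]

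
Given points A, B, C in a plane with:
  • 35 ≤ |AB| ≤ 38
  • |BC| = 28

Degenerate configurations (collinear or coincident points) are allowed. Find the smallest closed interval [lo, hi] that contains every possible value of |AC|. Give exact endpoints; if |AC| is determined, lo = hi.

|AC| ∈ [7, 66]  (≈ [7.0000, 66.0000])

|AB| ∈ [35, 38]
|BC| ∈ {28}
|AC| ∈ [7, 66]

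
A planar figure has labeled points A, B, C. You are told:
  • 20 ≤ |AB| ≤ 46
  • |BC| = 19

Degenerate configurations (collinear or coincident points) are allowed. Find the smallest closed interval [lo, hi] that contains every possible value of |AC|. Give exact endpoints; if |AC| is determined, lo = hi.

|AB| ∈ [20, 46]
|BC| ∈ {19}
|AC| ∈ [1, 65]

|AC| ∈ [1, 65]  (≈ [1.0000, 65.0000])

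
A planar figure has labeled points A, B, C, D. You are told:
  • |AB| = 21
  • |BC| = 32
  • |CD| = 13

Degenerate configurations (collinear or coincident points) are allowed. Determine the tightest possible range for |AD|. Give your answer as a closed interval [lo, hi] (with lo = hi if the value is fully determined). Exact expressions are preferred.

|AB| ∈ {21}
|BC| ∈ {32}
|CD| ∈ {13}
|AC| ∈ [11, 53]
|BD| ∈ [19, 45]
|AD| ∈ [0, 66]

|AD| ∈ [0, 66]  (≈ [0.0000, 66.0000])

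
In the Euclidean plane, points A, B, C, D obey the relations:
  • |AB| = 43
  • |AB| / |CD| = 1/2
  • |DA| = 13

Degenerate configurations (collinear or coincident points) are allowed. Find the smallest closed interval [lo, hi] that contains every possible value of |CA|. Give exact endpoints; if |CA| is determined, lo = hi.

|AB| ∈ {43}
|AD| ∈ {13}
|CD| ∈ {86}
|BD| ∈ [30, 56]
|AC| ∈ [73, 99]
|BC| ∈ [30, 142]

|CA| ∈ [73, 99]  (≈ [73.0000, 99.0000])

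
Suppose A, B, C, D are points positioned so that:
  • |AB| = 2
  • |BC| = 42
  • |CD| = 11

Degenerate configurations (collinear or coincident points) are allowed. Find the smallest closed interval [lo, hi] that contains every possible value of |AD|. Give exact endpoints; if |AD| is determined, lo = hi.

|AB| ∈ {2}
|BC| ∈ {42}
|CD| ∈ {11}
|AC| ∈ [40, 44]
|BD| ∈ [31, 53]
|AD| ∈ [29, 55]

|AD| ∈ [29, 55]  (≈ [29.0000, 55.0000])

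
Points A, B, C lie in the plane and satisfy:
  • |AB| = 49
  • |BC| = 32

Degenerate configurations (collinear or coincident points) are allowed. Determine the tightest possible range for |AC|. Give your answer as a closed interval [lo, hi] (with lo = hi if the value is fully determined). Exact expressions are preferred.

|AB| ∈ {49}
|BC| ∈ {32}
|AC| ∈ [17, 81]

|AC| ∈ [17, 81]  (≈ [17.0000, 81.0000])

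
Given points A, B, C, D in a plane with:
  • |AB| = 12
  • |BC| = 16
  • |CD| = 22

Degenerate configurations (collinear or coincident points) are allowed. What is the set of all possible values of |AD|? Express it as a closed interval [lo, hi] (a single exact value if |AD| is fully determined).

|AD| ∈ [0, 50]  (≈ [0.0000, 50.0000])

|AB| ∈ {12}
|BC| ∈ {16}
|CD| ∈ {22}
|AC| ∈ [4, 28]
|BD| ∈ [6, 38]
|AD| ∈ [0, 50]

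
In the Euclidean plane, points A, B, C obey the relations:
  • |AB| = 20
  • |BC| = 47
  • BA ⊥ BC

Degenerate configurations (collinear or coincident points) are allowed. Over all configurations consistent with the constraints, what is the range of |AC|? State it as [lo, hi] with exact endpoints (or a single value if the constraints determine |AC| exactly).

|AC| = √(2609)  (≈ 51.0784)

|AB| ∈ {20}
|BC| ∈ {47}
|AC| ∈ {√(2609)}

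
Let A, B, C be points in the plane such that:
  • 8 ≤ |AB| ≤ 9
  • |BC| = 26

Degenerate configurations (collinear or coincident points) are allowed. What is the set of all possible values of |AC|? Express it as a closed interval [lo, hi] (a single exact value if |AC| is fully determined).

|AC| ∈ [17, 35]  (≈ [17.0000, 35.0000])

|AB| ∈ [8, 9]
|BC| ∈ {26}
|AC| ∈ [17, 35]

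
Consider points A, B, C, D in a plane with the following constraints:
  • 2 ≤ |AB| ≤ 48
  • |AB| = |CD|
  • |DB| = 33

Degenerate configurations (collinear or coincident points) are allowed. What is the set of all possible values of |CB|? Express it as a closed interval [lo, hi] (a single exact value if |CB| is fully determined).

|CB| ∈ [0, 81]  (≈ [0.0000, 81.0000])

|AB| ∈ [2, 48]
|BD| ∈ {33}
|CD| ∈ [2, 48]
|AD| ∈ [0, 81]
|BC| ∈ [0, 81]
|AC| ∈ [0, 129]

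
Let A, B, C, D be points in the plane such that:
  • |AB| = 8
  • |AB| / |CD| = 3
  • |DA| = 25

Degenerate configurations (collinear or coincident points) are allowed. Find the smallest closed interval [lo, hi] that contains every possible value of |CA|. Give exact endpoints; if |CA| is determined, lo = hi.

|AB| ∈ {8}
|AD| ∈ {25}
|CD| ∈ {8/3}
|BD| ∈ [17, 33]
|AC| ∈ [67/3, 83/3]
|BC| ∈ [43/3, 107/3]

|CA| ∈ [67/3, 83/3]  (≈ [22.3333, 27.6667])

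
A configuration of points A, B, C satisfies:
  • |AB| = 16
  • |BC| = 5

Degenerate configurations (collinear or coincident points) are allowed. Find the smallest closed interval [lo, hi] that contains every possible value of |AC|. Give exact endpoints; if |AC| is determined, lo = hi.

|AB| ∈ {16}
|BC| ∈ {5}
|AC| ∈ [11, 21]

|AC| ∈ [11, 21]  (≈ [11.0000, 21.0000])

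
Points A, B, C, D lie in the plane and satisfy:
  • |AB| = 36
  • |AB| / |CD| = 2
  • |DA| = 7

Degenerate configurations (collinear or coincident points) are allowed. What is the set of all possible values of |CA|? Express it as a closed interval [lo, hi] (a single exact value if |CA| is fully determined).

|CA| ∈ [11, 25]  (≈ [11.0000, 25.0000])

|AB| ∈ {36}
|AD| ∈ {7}
|CD| ∈ {18}
|BD| ∈ [29, 43]
|AC| ∈ [11, 25]
|BC| ∈ [11, 61]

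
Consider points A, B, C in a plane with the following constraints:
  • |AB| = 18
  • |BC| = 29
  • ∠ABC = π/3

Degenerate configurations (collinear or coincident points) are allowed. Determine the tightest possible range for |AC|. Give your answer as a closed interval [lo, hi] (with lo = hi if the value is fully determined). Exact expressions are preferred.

|AB| ∈ {18}
|BC| ∈ {29}
|AC| ∈ {√(643)}

|AC| = √(643)  (≈ 25.3574)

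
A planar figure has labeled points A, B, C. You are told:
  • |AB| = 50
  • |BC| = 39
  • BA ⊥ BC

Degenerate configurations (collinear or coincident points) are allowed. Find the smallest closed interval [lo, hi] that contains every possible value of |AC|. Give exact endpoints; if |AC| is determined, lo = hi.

|AC| = √(4021)  (≈ 63.4114)

|AB| ∈ {50}
|BC| ∈ {39}
|AC| ∈ {√(4021)}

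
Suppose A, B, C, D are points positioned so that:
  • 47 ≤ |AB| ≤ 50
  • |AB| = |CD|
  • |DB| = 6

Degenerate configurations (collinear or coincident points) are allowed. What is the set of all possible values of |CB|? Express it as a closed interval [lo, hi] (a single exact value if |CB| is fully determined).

|AB| ∈ [47, 50]
|BD| ∈ {6}
|CD| ∈ [47, 50]
|AD| ∈ [41, 56]
|BC| ∈ [41, 56]
|AC| ∈ [0, 106]

|CB| ∈ [41, 56]  (≈ [41.0000, 56.0000])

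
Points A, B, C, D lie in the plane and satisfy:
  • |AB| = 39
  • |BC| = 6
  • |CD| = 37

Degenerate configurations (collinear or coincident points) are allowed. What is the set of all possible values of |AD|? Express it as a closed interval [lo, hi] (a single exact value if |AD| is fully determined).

|AD| ∈ [0, 82]  (≈ [0.0000, 82.0000])

|AB| ∈ {39}
|BC| ∈ {6}
|CD| ∈ {37}
|AC| ∈ [33, 45]
|BD| ∈ [31, 43]
|AD| ∈ [0, 82]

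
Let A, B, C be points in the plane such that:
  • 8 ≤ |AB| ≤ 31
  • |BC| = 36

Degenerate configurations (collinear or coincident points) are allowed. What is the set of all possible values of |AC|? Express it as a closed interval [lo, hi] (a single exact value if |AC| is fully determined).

|AC| ∈ [5, 67]  (≈ [5.0000, 67.0000])

|AB| ∈ [8, 31]
|BC| ∈ {36}
|AC| ∈ [5, 67]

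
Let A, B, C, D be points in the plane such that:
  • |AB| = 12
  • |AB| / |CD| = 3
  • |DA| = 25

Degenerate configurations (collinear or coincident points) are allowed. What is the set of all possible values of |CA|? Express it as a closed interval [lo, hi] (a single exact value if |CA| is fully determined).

|CA| ∈ [21, 29]  (≈ [21.0000, 29.0000])

|AB| ∈ {12}
|AD| ∈ {25}
|CD| ∈ {4}
|BD| ∈ [13, 37]
|AC| ∈ [21, 29]
|BC| ∈ [9, 41]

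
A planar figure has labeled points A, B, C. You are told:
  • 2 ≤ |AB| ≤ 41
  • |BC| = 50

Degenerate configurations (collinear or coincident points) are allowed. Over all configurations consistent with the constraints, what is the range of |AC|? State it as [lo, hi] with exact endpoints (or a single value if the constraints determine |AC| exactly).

|AB| ∈ [2, 41]
|BC| ∈ {50}
|AC| ∈ [9, 91]

|AC| ∈ [9, 91]  (≈ [9.0000, 91.0000])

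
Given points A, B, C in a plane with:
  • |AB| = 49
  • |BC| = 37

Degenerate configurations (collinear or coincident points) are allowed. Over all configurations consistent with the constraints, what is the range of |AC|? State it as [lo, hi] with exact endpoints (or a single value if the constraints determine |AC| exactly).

|AC| ∈ [12, 86]  (≈ [12.0000, 86.0000])

|AB| ∈ {49}
|BC| ∈ {37}
|AC| ∈ [12, 86]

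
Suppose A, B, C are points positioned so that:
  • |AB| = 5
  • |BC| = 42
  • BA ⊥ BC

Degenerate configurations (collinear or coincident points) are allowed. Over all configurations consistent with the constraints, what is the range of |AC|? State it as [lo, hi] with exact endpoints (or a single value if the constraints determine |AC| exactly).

|AB| ∈ {5}
|BC| ∈ {42}
|AC| ∈ {√(1789)}

|AC| = √(1789)  (≈ 42.2966)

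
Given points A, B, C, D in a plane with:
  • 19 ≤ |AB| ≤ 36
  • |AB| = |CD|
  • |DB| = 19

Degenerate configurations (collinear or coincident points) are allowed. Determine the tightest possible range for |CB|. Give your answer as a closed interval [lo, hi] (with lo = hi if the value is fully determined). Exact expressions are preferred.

|AB| ∈ [19, 36]
|BD| ∈ {19}
|CD| ∈ [19, 36]
|AD| ∈ [0, 55]
|BC| ∈ [0, 55]
|AC| ∈ [0, 91]

|CB| ∈ [0, 55]  (≈ [0.0000, 55.0000])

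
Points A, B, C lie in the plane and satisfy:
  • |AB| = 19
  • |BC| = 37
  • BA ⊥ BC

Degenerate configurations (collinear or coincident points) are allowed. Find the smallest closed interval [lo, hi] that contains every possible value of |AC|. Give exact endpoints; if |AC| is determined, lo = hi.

|AC| = √(1730)  (≈ 41.5933)

|AB| ∈ {19}
|BC| ∈ {37}
|AC| ∈ {√(1730)}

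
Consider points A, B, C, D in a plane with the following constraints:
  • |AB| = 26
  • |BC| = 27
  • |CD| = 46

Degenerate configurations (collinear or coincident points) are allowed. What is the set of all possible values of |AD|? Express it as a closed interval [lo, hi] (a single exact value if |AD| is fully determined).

|AB| ∈ {26}
|BC| ∈ {27}
|CD| ∈ {46}
|AC| ∈ [1, 53]
|BD| ∈ [19, 73]
|AD| ∈ [0, 99]

|AD| ∈ [0, 99]  (≈ [0.0000, 99.0000])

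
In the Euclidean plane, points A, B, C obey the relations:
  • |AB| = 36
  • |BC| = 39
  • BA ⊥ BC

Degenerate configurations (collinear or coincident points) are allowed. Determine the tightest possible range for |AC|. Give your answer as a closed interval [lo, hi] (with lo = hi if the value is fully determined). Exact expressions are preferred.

|AB| ∈ {36}
|BC| ∈ {39}
|AC| ∈ {3·√(313)}

|AC| = 3·√(313)  (≈ 53.0754)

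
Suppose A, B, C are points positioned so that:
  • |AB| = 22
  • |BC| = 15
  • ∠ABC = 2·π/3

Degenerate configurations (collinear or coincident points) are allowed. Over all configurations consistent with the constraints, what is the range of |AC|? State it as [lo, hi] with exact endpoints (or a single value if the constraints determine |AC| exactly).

|AC| = √(1039)  (≈ 32.2335)

|AB| ∈ {22}
|BC| ∈ {15}
|AC| ∈ {√(1039)}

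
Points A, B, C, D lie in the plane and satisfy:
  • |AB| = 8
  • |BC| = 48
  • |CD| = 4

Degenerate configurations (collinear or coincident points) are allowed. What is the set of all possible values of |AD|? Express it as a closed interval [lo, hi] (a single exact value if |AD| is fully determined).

|AD| ∈ [36, 60]  (≈ [36.0000, 60.0000])

|AB| ∈ {8}
|BC| ∈ {48}
|CD| ∈ {4}
|AC| ∈ [40, 56]
|BD| ∈ [44, 52]
|AD| ∈ [36, 60]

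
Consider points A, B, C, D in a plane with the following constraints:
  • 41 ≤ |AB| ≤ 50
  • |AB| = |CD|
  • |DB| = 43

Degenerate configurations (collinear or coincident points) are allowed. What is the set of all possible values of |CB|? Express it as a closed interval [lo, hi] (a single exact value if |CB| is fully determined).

|CB| ∈ [0, 93]  (≈ [0.0000, 93.0000])

|AB| ∈ [41, 50]
|BD| ∈ {43}
|CD| ∈ [41, 50]
|AD| ∈ [0, 93]
|BC| ∈ [0, 93]
|AC| ∈ [0, 143]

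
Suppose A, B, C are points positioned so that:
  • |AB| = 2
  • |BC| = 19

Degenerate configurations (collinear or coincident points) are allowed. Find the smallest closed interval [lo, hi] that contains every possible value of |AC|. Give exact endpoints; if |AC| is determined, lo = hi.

|AB| ∈ {2}
|BC| ∈ {19}
|AC| ∈ [17, 21]

|AC| ∈ [17, 21]  (≈ [17.0000, 21.0000])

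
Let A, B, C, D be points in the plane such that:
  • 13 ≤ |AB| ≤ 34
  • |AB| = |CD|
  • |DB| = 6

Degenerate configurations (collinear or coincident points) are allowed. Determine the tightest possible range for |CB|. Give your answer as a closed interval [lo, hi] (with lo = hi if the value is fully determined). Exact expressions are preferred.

|AB| ∈ [13, 34]
|BD| ∈ {6}
|CD| ∈ [13, 34]
|AD| ∈ [7, 40]
|BC| ∈ [7, 40]
|AC| ∈ [0, 74]

|CB| ∈ [7, 40]  (≈ [7.0000, 40.0000])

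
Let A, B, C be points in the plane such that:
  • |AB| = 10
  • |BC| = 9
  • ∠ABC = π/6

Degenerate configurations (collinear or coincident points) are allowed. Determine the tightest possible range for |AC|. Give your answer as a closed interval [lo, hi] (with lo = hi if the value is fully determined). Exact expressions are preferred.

|AC| = √(181 - 90·√(3))  (≈ 5.0115)

|AB| ∈ {10}
|BC| ∈ {9}
|AC| ∈ {√(181 - 90·√(3))}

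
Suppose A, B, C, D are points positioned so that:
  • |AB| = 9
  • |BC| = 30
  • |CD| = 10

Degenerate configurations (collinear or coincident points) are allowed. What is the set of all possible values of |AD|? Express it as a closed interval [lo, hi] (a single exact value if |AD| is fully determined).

|AD| ∈ [11, 49]  (≈ [11.0000, 49.0000])

|AB| ∈ {9}
|BC| ∈ {30}
|CD| ∈ {10}
|AC| ∈ [21, 39]
|BD| ∈ [20, 40]
|AD| ∈ [11, 49]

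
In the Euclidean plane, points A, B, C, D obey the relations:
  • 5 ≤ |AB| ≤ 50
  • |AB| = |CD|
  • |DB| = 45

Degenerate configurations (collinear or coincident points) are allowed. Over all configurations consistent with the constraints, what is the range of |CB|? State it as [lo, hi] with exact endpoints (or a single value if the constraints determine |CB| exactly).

|AB| ∈ [5, 50]
|BD| ∈ {45}
|CD| ∈ [5, 50]
|AD| ∈ [0, 95]
|BC| ∈ [0, 95]
|AC| ∈ [0, 145]

|CB| ∈ [0, 95]  (≈ [0.0000, 95.0000])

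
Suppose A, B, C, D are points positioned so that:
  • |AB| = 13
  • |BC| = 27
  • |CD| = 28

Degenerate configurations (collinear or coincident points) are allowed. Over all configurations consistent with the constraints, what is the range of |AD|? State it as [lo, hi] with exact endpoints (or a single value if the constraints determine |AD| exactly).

|AD| ∈ [0, 68]  (≈ [0.0000, 68.0000])

|AB| ∈ {13}
|BC| ∈ {27}
|CD| ∈ {28}
|AC| ∈ [14, 40]
|BD| ∈ [1, 55]
|AD| ∈ [0, 68]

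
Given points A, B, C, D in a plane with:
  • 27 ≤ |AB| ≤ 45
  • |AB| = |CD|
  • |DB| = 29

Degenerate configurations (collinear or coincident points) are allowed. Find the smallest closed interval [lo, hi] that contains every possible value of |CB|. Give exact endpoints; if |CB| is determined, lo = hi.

|AB| ∈ [27, 45]
|BD| ∈ {29}
|CD| ∈ [27, 45]
|AD| ∈ [0, 74]
|BC| ∈ [0, 74]
|AC| ∈ [0, 119]

|CB| ∈ [0, 74]  (≈ [0.0000, 74.0000])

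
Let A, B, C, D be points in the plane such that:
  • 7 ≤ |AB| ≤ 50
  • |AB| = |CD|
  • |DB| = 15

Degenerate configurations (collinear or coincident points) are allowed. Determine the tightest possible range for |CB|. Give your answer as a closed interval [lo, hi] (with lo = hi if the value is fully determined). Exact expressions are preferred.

|AB| ∈ [7, 50]
|BD| ∈ {15}
|CD| ∈ [7, 50]
|AD| ∈ [0, 65]
|BC| ∈ [0, 65]
|AC| ∈ [0, 115]

|CB| ∈ [0, 65]  (≈ [0.0000, 65.0000])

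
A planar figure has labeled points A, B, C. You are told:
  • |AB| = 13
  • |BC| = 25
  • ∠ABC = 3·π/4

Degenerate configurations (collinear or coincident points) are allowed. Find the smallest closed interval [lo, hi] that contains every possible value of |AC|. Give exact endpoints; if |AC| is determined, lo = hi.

|AC| = √(325·√(2) + 794)  (≈ 35.4065)

|AB| ∈ {13}
|BC| ∈ {25}
|AC| ∈ {√(325·√(2) + 794)}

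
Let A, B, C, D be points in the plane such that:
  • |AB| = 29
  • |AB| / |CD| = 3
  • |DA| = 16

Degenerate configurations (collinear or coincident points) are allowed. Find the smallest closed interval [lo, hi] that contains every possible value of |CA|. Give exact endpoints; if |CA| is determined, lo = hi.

|AB| ∈ {29}
|AD| ∈ {16}
|CD| ∈ {29/3}
|BD| ∈ [13, 45]
|AC| ∈ [19/3, 77/3]
|BC| ∈ [10/3, 164/3]

|CA| ∈ [19/3, 77/3]  (≈ [6.3333, 25.6667])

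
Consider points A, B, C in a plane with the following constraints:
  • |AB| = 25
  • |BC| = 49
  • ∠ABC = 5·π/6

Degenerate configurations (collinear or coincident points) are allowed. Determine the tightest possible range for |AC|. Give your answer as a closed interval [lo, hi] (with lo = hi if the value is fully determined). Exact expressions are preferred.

|AB| ∈ {25}
|BC| ∈ {49}
|AC| ∈ {√(1225·√(3) + 3026)}

|AC| = √(1225·√(3) + 3026)  (≈ 71.7479)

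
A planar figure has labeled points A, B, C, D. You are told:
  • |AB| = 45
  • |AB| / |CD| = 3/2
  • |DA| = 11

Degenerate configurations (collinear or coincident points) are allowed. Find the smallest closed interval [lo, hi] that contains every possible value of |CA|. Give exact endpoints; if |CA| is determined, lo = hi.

|CA| ∈ [19, 41]  (≈ [19.0000, 41.0000])

|AB| ∈ {45}
|AD| ∈ {11}
|CD| ∈ {30}
|BD| ∈ [34, 56]
|AC| ∈ [19, 41]
|BC| ∈ [4, 86]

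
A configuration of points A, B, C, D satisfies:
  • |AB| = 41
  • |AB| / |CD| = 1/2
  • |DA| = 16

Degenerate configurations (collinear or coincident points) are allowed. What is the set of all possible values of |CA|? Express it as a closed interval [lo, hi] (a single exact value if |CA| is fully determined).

|AB| ∈ {41}
|AD| ∈ {16}
|CD| ∈ {82}
|BD| ∈ [25, 57]
|AC| ∈ [66, 98]
|BC| ∈ [25, 139]

|CA| ∈ [66, 98]  (≈ [66.0000, 98.0000])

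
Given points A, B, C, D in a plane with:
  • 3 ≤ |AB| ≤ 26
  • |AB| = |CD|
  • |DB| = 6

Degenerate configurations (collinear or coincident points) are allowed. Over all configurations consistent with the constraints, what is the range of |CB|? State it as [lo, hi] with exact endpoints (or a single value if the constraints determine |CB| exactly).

|AB| ∈ [3, 26]
|BD| ∈ {6}
|CD| ∈ [3, 26]
|AD| ∈ [0, 32]
|BC| ∈ [0, 32]
|AC| ∈ [0, 58]

|CB| ∈ [0, 32]  (≈ [0.0000, 32.0000])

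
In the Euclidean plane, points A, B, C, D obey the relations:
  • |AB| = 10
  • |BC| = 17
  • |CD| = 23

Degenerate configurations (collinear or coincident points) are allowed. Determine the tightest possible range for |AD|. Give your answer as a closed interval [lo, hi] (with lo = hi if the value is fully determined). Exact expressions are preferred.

|AD| ∈ [0, 50]  (≈ [0.0000, 50.0000])

|AB| ∈ {10}
|BC| ∈ {17}
|CD| ∈ {23}
|AC| ∈ [7, 27]
|BD| ∈ [6, 40]
|AD| ∈ [0, 50]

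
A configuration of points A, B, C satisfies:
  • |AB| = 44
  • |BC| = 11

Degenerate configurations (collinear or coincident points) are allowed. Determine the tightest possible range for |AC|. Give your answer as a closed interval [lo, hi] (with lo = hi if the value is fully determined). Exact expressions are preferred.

|AB| ∈ {44}
|BC| ∈ {11}
|AC| ∈ [33, 55]

|AC| ∈ [33, 55]  (≈ [33.0000, 55.0000])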